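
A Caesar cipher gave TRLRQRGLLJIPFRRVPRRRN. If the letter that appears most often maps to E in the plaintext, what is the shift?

The most frequent ciphertext letter is R (appears 8 times).
R is position 17; E is position 4.
Shift = 13.

13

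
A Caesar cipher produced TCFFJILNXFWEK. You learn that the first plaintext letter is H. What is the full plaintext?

From the crib: T(19)−H(7)=12, so the shift is 12.
Subtract 12 from each ciphertext letter:
T(19): 19−12=7 → H
C(2): 2−12=-10≡16 → Q
F(5): 5−12=-7≡19 → T
F(5): 5−12=-7≡19 → T
J(9): 9−12=-3≡23 → X
I(8): 8−12=-4≡22 → W
L(11): 11−12=-1≡25 → Z
N(13): 13−12=1 → B
X(23): 23−12=11 → L
F(5): 5−12=-7≡19 → T
W(22): 22−12=10 → K
E(4): 4−12=-8≡18 → S
K(10): 10−12=-2≡24 → Y

HQTTXWZBLTKSY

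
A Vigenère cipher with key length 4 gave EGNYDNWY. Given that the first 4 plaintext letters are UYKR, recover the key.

Subtract each crib letter from the matching ciphertext letter (mod 26):
E(4)−U(20)=-16≡10 → K
G(6)−Y(24)=-18≡8 → I
N(13)−K(10)=3 → D
Y(24)−R(17)=7 → H

KIDH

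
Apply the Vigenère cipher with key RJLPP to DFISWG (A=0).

UOTHLX

Repeat the key across the message: RJLPPR
D(3)+R(17): 20 → U
F(5)+J(9): 14 → O
I(8)+L(11): 19 → T
S(18)+P(15): 33≡7 → H
W(22)+P(15): 37≡11 → L
G(6)+R(17): 23 → X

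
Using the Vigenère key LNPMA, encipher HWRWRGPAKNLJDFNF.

SJGIRRCPWNWWSRNQ

Repeat the key across the message: LNPMALNPMALNPMAL
H(7)+L(11): 18 → S
W(22)+N(13): 35≡9 → J
R(17)+P(15): 32≡6 → G
W(22)+M(12): 34≡8 → I
R(17)+A(0): 17 → R
G(6)+L(11): 17 → R
P(15)+N(13): 28≡2 → C
A(0)+P(15): 15 → P
K(10)+M(12): 22 → W
N(13)+A(0): 13 → N
L(11)+L(11): 22 → W
J(9)+N(13): 22 → W
D(3)+P(15): 18 → S
F(5)+M(12): 17 → R
N(13)+A(0): 13 → N
F(5)+L(11): 16 → Q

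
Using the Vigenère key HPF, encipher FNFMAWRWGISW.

MCKTPBYLLPHB

Repeat the key across the message: HPFHPFHPFHPF
F(5)+H(7): 12 → M
N(13)+P(15): 28≡2 → C
F(5)+F(5): 10 → K
M(12)+H(7): 19 → T
A(0)+P(15): 15 → P
W(22)+F(5): 27≡1 → B
R(17)+H(7): 24 → Y
W(22)+P(15): 37≡11 → L
G(6)+F(5): 11 → L
I(8)+H(7): 15 → P
S(18)+P(15): 33≡7 → H
W(22)+F(5): 27≡1 → B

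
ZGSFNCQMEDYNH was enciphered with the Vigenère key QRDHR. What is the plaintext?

JPPYWMZJXMIWE

Repeat the key across the ciphertext: QRDHRQRDHRQRD
Z(25)−Q(16): 9 → J
G(6)−R(17): -11≡15 → P
S(18)−D(3): 15 → P
F(5)−H(7): -2≡24 → Y
N(13)−R(17): -4≡22 → W
C(2)−Q(16): -14≡12 → M
Q(16)−R(17): -1≡25 → Z
M(12)−D(3): 9 → J
E(4)−H(7): -3≡23 → X
D(3)−R(17): -14≡12 → M
Y(24)−Q(16): 8 → I
N(13)−R(17): -4≡22 → W
H(7)−D(3): 4 → E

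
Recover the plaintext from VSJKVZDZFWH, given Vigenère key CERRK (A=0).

TOSTLXZIOMF

Repeat the key across the ciphertext: CERRKCERRKC
V(21)−C(2): 19 → T
S(18)−E(4): 14 → O
J(9)−R(17): -8≡18 → S
K(10)−R(17): -7≡19 → T
V(21)−K(10): 11 → L
Z(25)−C(2): 23 → X
D(3)−E(4): -1≡25 → Z
Z(25)−R(17): 8 → I
F(5)−R(17): -12≡14 → O
W(22)−K(10): 12 → M
H(7)−C(2): 5 → F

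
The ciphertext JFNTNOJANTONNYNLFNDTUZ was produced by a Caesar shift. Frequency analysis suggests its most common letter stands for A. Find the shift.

13

The most frequent ciphertext letter is N (appears 7 times).
N is position 13; A is position 0.
Shift = 13.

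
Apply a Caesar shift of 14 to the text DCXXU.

RQLLI

D(3): 3+14=17 → R
C(2): 2+14=16 → Q
X(23): 23+14=37≡11 → L
X(23): 23+14=37≡11 → L
U(20): 20+14=34≡8 → I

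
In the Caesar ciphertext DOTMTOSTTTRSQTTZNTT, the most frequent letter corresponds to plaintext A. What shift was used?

19

The most frequent ciphertext letter is T (appears 9 times).
T is position 19; A is position 0.
Shift = 19.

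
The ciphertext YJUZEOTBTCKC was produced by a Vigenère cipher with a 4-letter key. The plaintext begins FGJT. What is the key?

TDLG

Subtract each crib letter from the matching ciphertext letter (mod 26):
Y(24)−F(5)=19 → T
J(9)−G(6)=3 → D
U(20)−J(9)=11 → L
Z(25)−T(19)=6 → G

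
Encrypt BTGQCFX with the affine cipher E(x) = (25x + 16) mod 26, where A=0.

B(1): 25·1+16=41≡15 → P
T(19): 25·19+16=491≡23 → X
G(6): 25·6+16=166≡10 → K
Q(16): 25·16+16=416≡0 → A
C(2): 25·2+16=66≡14 → O
F(5): 25·5+16=141≡11 → L
X(23): 25·23+16=591≡19 → T

PXKAOLT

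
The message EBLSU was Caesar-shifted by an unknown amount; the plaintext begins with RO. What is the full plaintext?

ROYFH

From the crib: E(4)−R(17)=-13≡13, so the shift is 13.
Subtract 13 from each ciphertext letter:
E(4): 4−13=-9≡17 → R
B(1): 1−13=-12≡14 → O
L(11): 11−13=-2≡24 → Y
S(18): 18−13=5 → F
U(20): 20−13=7 → H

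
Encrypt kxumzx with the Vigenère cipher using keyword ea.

oxymdx

Repeat the key across the message: eaeaea
k(10)+e(4): 14 → o
x(23)+a(0): 23 → x
u(20)+e(4): 24 → y
m(12)+a(0): 12 → m
z(25)+e(4): 29≡3 → d
x(23)+a(0): 23 → x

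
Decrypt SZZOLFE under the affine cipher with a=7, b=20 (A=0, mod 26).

WXXOVJU

The inverse of 7 mod 26 is 15, since 7·15=105≡1. Apply D(y)=15·(y−20) mod 26:
S(18): 15·(18−20)=-30≡22 → W
Z(25): 15·(25−20)=75≡23 → X
Z(25): 15·(25−20)=75≡23 → X
O(14): 15·(14−20)=-90≡14 → O
L(11): 15·(11−20)=-135≡21 → V
F(5): 15·(5−20)=-225≡9 → J
E(4): 15·(4−20)=-240≡20 → U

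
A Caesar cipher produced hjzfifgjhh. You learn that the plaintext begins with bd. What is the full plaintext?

bdtzczadbb

From the crib: h(7)−b(1)=6, so the shift is 6.
Subtract 6 from each ciphertext letter:
h(7): 7−6=1 → b
j(9): 9−6=3 → d
z(25): 25−6=19 → t
f(5): 5−6=-1≡25 → z
i(8): 8−6=2 → c
f(5): 5−6=-1≡25 → z
g(6): 6−6=0 → a
j(9): 9−6=3 → d
h(7): 7−6=1 → b
h(7): 7−6=1 → b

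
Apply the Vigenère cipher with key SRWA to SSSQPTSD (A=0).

Repeat the key across the message: SRWASRWA
S(18)+S(18): 36≡10 → K
S(18)+R(17): 35≡9 → J
S(18)+W(22): 40≡14 → O
Q(16)+A(0): 16 → Q
P(15)+S(18): 33≡7 → H
T(19)+R(17): 36≡10 → K
S(18)+W(22): 40≡14 → O
D(3)+A(0): 3 → D

KJOQHKOD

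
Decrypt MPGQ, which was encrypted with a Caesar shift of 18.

UXOY

M(12): 12−18=-6≡20 → U
P(15): 15−18=-3≡23 → X
G(6): 6−18=-12≡14 → O
Q(16): 16−18=-2≡24 → Y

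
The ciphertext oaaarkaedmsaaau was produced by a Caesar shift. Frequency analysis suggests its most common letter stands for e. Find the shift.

22

The most frequent ciphertext letter is a (appears 7 times).
a is position 0; e is position 4.
Shift = -4≡22.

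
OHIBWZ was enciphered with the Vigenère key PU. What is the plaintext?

ZNTHHF

Repeat the key across the ciphertext: PUPUPU
O(14)−P(15): -1≡25 → Z
H(7)−U(20): -13≡13 → N
I(8)−P(15): -7≡19 → T
B(1)−U(20): -19≡7 → H
W(22)−P(15): 7 → H
Z(25)−U(20): 5 → F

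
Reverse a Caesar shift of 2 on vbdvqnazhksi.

v(21): 21−2=19 → t
b(1): 1−2=-1≡25 → z
d(3): 3−2=1 → b
v(21): 21−2=19 → t
q(16): 16−2=14 → o
n(13): 13−2=11 → l
a(0): 0−2=-2≡24 → y
z(25): 25−2=23 → x
h(7): 7−2=5 → f
k(10): 10−2=8 → i
s(18): 18−2=16 → q
i(8): 8−2=6 → g

tzbtolyxfiqg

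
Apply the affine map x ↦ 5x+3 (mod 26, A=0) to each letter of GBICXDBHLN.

HIRNOSIMGQ

G(6): 5·6+3=33≡7 → H
B(1): 5·1+3=8 → I
I(8): 5·8+3=43≡17 → R
C(2): 5·2+3=13 → N
X(23): 5·23+3=118≡14 → O
D(3): 5·3+3=18 → S
B(1): 5·1+3=8 → I
H(7): 5·7+3=38≡12 → M
L(11): 5·11+3=58≡6 → G
N(13): 5·13+3=68≡16 → Q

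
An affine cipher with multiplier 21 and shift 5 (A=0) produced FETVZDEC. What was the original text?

AVSCWQVL

The inverse of 21 mod 26 is 5, since 21·5=105≡1. Apply D(y)=5·(y−5) mod 26:
F(5): 5·(5−5)=0 → A
E(4): 5·(4−5)=-5≡21 → V
T(19): 5·(19−5)=70≡18 → S
V(21): 5·(21−5)=80≡2 → C
Z(25): 5·(25−5)=100≡22 → W
D(3): 5·(3−5)=-10≡16 → Q
E(4): 5·(4−5)=-5≡21 → V
C(2): 5·(2−5)=-15≡11 → L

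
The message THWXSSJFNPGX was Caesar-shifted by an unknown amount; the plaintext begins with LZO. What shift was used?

From the crib: T(19)−L(11)=8, so the shift is 8.

8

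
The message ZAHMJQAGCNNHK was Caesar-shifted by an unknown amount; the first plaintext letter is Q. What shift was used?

9

From the crib: Z(25)−Q(16)=9, so the shift is 9.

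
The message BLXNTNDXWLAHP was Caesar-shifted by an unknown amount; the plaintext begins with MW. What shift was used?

From the crib: B(1)−M(12)=-11≡15, so the shift is 15.

15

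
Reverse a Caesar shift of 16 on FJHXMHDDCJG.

F(5): 5−16=-11≡15 → P
J(9): 9−16=-7≡19 → T
H(7): 7−16=-9≡17 → R
X(23): 23−16=7 → H
M(12): 12−16=-4≡22 → W
H(7): 7−16=-9≡17 → R
D(3): 3−16=-13≡13 → N
D(3): 3−16=-13≡13 → N
C(2): 2−16=-14≡12 → M
J(9): 9−16=-7≡19 → T
G(6): 6−16=-10≡16 → Q

PTRHWRNNMTQ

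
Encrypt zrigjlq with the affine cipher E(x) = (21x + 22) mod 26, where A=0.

bpisdtu

z(25): 21·25+22=547≡1 → b
r(17): 21·17+22=379≡15 → p
i(8): 21·8+22=190≡8 → i
g(6): 21·6+22=148≡18 → s
j(9): 21·9+22=211≡3 → d
l(11): 21·11+22=253≡19 → t
q(16): 21·16+22=358≡20 → u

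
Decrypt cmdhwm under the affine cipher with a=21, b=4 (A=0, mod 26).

qovpmo

The inverse of 21 mod 26 is 5, since 21·5=105≡1. Apply D(y)=5·(y−4) mod 26:
c(2): 5·(2−4)=-10≡16 → q
m(12): 5·(12−4)=40≡14 → o
d(3): 5·(3−4)=-5≡21 → v
h(7): 5·(7−4)=15 → p
w(22): 5·(22−4)=90≡12 → m
m(12): 5·(12−4)=40≡14 → o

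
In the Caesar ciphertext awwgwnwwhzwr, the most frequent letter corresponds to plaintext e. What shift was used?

18

The most frequent ciphertext letter is w (appears 6 times).
w is position 22; e is position 4.
Shift = 18.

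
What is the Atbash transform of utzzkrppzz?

u(20) → f(5)
t(19) → g(6)
z(25) → a(0)
z(25) → a(0)
k(10) → p(15)
r(17) → i(8)
p(15) → k(10)
p(15) → k(10)
z(25) → a(0)
z(25) → a(0)

fgaapikkaa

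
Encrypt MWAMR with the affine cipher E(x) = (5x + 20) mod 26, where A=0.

CAUCB

M(12): 5·12+20=80≡2 → C
W(22): 5·22+20=130≡0 → A
A(0): 5·0+20=20 → U
M(12): 5·12+20=80≡2 → C
R(17): 5·17+20=105≡1 → B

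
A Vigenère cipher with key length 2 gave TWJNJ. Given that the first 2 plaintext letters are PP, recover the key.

Subtract each crib letter from the matching ciphertext letter (mod 26):
T(19)−P(15)=4 → E
W(22)−P(15)=7 → H

EH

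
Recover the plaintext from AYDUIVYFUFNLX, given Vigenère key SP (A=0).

IJLFQGGQCQVWF

Repeat the key across the ciphertext: SPSPSPSPSPSPS
A(0)−S(18): -18≡8 → I
Y(24)−P(15): 9 → J
D(3)−S(18): -15≡11 → L
U(20)−P(15): 5 → F
I(8)−S(18): -10≡16 → Q
V(21)−P(15): 6 → G
Y(24)−S(18): 6 → G
F(5)−P(15): -10≡16 → Q
U(20)−S(18): 2 → C
F(5)−P(15): -10≡16 → Q
N(13)−S(18): -5≡21 → V
L(11)−P(15): -4≡22 → W
X(23)−S(18): 5 → F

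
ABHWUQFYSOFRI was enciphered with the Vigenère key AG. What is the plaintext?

AVHQUKFSSIFLI

Repeat the key across the ciphertext: AGAGAGAGAGAGA
A(0)−A(0): 0 → A
B(1)−G(6): -5≡21 → V
H(7)−A(0): 7 → H
W(22)−G(6): 16 → Q
U(20)−A(0): 20 → U
Q(16)−G(6): 10 → K
F(5)−A(0): 5 → F
Y(24)−G(6): 18 → S
S(18)−A(0): 18 → S
O(14)−G(6): 8 → I
F(5)−A(0): 5 → F
R(17)−G(6): 11 → L
I(8)−A(0): 8 → I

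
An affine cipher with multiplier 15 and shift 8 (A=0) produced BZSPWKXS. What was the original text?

DPSXUOBS

The inverse of 15 mod 26 is 7, since 15·7=105≡1. Apply D(y)=7·(y−8) mod 26:
B(1): 7·(1−8)=-49≡3 → D
Z(25): 7·(25−8)=119≡15 → P
S(18): 7·(18−8)=70≡18 → S
P(15): 7·(15−8)=49≡23 → X
W(22): 7·(22−8)=98≡20 → U
K(10): 7·(10−8)=14 → O
X(23): 7·(23−8)=105≡1 → B
S(18): 7·(18−8)=70≡18 → S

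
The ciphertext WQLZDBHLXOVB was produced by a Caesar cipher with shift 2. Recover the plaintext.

W(22): 22−2=20 → U
Q(16): 16−2=14 → O
L(11): 11−2=9 → J
Z(25): 25−2=23 → X
D(3): 3−2=1 → B
B(1): 1−2=-1≡25 → Z
H(7): 7−2=5 → F
L(11): 11−2=9 → J
X(23): 23−2=21 → V
O(14): 14−2=12 → M
V(21): 21−2=19 → T
B(1): 1−2=-1≡25 → Z

UOJXBZFJVMTZ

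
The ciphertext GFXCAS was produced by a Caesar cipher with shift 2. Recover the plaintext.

EDVAYQ

G(6): 6−2=4 → E
F(5): 5−2=3 → D
X(23): 23−2=21 → V
C(2): 2−2=0 → A
A(0): 0−2=-2≡24 → Y
S(18): 18−2=16 → Q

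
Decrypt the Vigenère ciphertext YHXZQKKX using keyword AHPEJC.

Repeat the key across the ciphertext: AHPEJCAH
Y(24)−A(0): 24 → Y
H(7)−H(7): 0 → A
X(23)−P(15): 8 → I
Z(25)−E(4): 21 → V
Q(16)−J(9): 7 → H
K(10)−C(2): 8 → I
K(10)−A(0): 10 → K
X(23)−H(7): 16 → Q

YAIVHIKQ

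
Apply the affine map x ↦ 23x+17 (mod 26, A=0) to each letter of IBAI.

I(8): 23·8+17=201≡19 → T
B(1): 23·1+17=40≡14 → O
A(0): 23·0+17=17 → R
I(8): 23·8+17=201≡19 → T

TORT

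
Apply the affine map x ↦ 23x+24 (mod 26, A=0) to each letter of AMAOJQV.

A(0): 23·0+24=24 → Y
M(12): 23·12+24=300≡14 → O
A(0): 23·0+24=24 → Y
O(14): 23·14+24=346≡8 → I
J(9): 23·9+24=231≡23 → X
Q(16): 23·16+24=392≡2 → C
V(21): 23·21+24=507≡13 → N

YOYIXCN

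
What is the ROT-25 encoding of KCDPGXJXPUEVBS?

K(10): 10+25=35≡9 → J
C(2): 2+25=27≡1 → B
D(3): 3+25=28≡2 → C
P(15): 15+25=40≡14 → O
G(6): 6+25=31≡5 → F
X(23): 23+25=48≡22 → W
J(9): 9+25=34≡8 → I
X(23): 23+25=48≡22 → W
P(15): 15+25=40≡14 → O
U(20): 20+25=45≡19 → T
E(4): 4+25=29≡3 → D
V(21): 21+25=46≡20 → U
B(1): 1+25=26≡0 → A
S(18): 18+25=43≡17 → R

JBCOFWIWOTDUAR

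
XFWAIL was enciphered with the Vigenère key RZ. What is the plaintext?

Repeat the key across the ciphertext: RZRZRZ
X(23)−R(17): 6 → G
F(5)−Z(25): -20≡6 → G
W(22)−R(17): 5 → F
A(0)−Z(25): -25≡1 → B
I(8)−R(17): -9≡17 → R
L(11)−Z(25): -14≡12 → M

GGFBRM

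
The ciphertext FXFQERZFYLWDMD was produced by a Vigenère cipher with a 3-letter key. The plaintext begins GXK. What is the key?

ZAV

Subtract each crib letter from the matching ciphertext letter (mod 26):
F(5)−G(6)=-1≡25 → Z
X(23)−X(23)=0 → A
F(5)−K(10)=-5≡21 → V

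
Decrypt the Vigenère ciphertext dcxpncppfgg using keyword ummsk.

Repeat the key across the ciphertext: ummskummsku
d(3)−u(20): -17≡9 → j
c(2)−m(12): -10≡16 → q
x(23)−m(12): 11 → l
p(15)−s(18): -3≡23 → x
n(13)−k(10): 3 → d
c(2)−u(20): -18≡8 → i
p(15)−m(12): 3 → d
p(15)−m(12): 3 → d
f(5)−s(18): -13≡13 → n
g(6)−k(10): -4≡22 → w
g(6)−u(20): -14≡12 → m

jqlxdiddnwm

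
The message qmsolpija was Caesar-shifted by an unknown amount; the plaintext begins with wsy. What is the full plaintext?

From the crib: q(16)−w(22)=-6≡20, so the shift is 20.
Subtract 20 from each ciphertext letter:
q(16): 16−20=-4≡22 → w
m(12): 12−20=-8≡18 → s
s(18): 18−20=-2≡24 → y
o(14): 14−20=-6≡20 → u
l(11): 11−20=-9≡17 → r
p(15): 15−20=-5≡21 → v
i(8): 8−20=-12≡14 → o
j(9): 9−20=-11≡15 → p
a(0): 0−20=-20≡6 → g

wsyurvopg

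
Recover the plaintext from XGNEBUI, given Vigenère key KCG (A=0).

Repeat the key across the ciphertext: KCGKCGK
X(23)−K(10): 13 → N
G(6)−C(2): 4 → E
N(13)−G(6): 7 → H
E(4)−K(10): -6≡20 → U
B(1)−C(2): -1≡25 → Z
U(20)−G(6): 14 → O
I(8)−K(10): -2≡24 → Y

NEHUZOY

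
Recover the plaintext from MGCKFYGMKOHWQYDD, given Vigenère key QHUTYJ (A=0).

Repeat the key across the ciphertext: QHUTYJQHUTYJQHUT
M(12)−Q(16): -4≡22 → W
G(6)−H(7): -1≡25 → Z
C(2)−U(20): -18≡8 → I
K(10)−T(19): -9≡17 → R
F(5)−Y(24): -19≡7 → H
Y(24)−J(9): 15 → P
G(6)−Q(16): -10≡16 → Q
M(12)−H(7): 5 → F
K(10)−U(20): -10≡16 → Q
O(14)−T(19): -5≡21 → V
H(7)−Y(24): -17≡9 → J
W(22)−J(9): 13 → N
Q(16)−Q(16): 0 → A
Y(24)−H(7): 17 → R
D(3)−U(20): -17≡9 → J
D(3)−T(19): -16≡10 → K

WZIRHPQFQVJNARJK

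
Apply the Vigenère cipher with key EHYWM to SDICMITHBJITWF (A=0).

Repeat the key across the message: EHYWMEHYWMEHYW
S(18)+E(4): 22 → W
D(3)+H(7): 10 → K
I(8)+Y(24): 32≡6 → G
C(2)+W(22): 24 → Y
M(12)+M(12): 24 → Y
I(8)+E(4): 12 → M
T(19)+H(7): 26≡0 → A
H(7)+Y(24): 31≡5 → F
B(1)+W(22): 23 → X
J(9)+M(12): 21 → V
I(8)+E(4): 12 → M
T(19)+H(7): 26≡0 → A
W(22)+Y(24): 46≡20 → U
F(5)+W(22): 27≡1 → B

WKGYYMAFXVMAUB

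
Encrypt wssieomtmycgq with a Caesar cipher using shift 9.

fbbrnxvcvhlpz

w(22): 22+9=31≡5 → f
s(18): 18+9=27≡1 → b
s(18): 18+9=27≡1 → b
i(8): 8+9=17 → r
e(4): 4+9=13 → n
o(14): 14+9=23 → x
m(12): 12+9=21 → v
t(19): 19+9=28≡2 → c
m(12): 12+9=21 → v
y(24): 24+9=33≡7 → h
c(2): 2+9=11 → l
g(6): 6+9=15 → p
q(16): 16+9=25 → z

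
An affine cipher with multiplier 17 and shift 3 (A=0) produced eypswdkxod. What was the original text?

The inverse of 17 mod 26 is 23, since 17·23=391≡1. Apply D(y)=23·(y−3) mod 26:
e(4): 23·(4−3)=23 → x
y(24): 23·(24−3)=483≡15 → p
p(15): 23·(15−3)=276≡16 → q
s(18): 23·(18−3)=345≡7 → h
w(22): 23·(22−3)=437≡21 → v
d(3): 23·(3−3)=0 → a
k(10): 23·(10−3)=161≡5 → f
x(23): 23·(23−3)=460≡18 → s
o(14): 23·(14−3)=253≡19 → t
d(3): 23·(3−3)=0 → a

xpqhvafsta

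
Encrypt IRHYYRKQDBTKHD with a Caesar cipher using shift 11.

TCSJJCVBOMEVSO

I(8): 8+11=19 → T
R(17): 17+11=28≡2 → C
H(7): 7+11=18 → S
Y(24): 24+11=35≡9 → J
Y(24): 24+11=35≡9 → J
R(17): 17+11=28≡2 → C
K(10): 10+11=21 → V
Q(16): 16+11=27≡1 → B
D(3): 3+11=14 → O
B(1): 1+11=12 → M
T(19): 19+11=30≡4 → E
K(10): 10+11=21 → V
H(7): 7+11=18 → S
D(3): 3+11=14 → O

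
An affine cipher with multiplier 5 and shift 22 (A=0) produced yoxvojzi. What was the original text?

qovfonls

The inverse of 5 mod 26 is 21, since 5·21=105≡1. Apply D(y)=21·(y−22) mod 26:
y(24): 21·(24−22)=42≡16 → q
o(14): 21·(14−22)=-168≡14 → o
x(23): 21·(23−22)=21 → v
v(21): 21·(21−22)=-21≡5 → f
o(14): 21·(14−22)=-168≡14 → o
j(9): 21·(9−22)=-273≡13 → n
z(25): 21·(25−22)=63≡11 → l
i(8): 21·(8−22)=-294≡18 → s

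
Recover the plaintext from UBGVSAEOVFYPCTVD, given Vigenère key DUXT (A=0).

Repeat the key across the ciphertext: DUXTDUXTDUXTDUXT
U(20)−D(3): 17 → R
B(1)−U(20): -19≡7 → H
G(6)−X(23): -17≡9 → J
V(21)−T(19): 2 → C
S(18)−D(3): 15 → P
A(0)−U(20): -20≡6 → G
E(4)−X(23): -19≡7 → H
O(14)−T(19): -5≡21 → V
V(21)−D(3): 18 → S
F(5)−U(20): -15≡11 → L
Y(24)−X(23): 1 → B
P(15)−T(19): -4≡22 → W
C(2)−D(3): -1≡25 → Z
T(19)−U(20): -1≡25 → Z
V(21)−X(23): -2≡24 → Y
D(3)−T(19): -16≡10 → K

RHJCPGHVSLBWZZYK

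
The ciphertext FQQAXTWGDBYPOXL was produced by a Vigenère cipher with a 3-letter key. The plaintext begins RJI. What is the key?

Subtract each crib letter from the matching ciphertext letter (mod 26):
F(5)−R(17)=-12≡14 → O
Q(16)−J(9)=7 → H
Q(16)−I(8)=8 → I

OHI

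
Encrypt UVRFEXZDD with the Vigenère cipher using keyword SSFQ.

MNWVWPETV

Repeat the key across the message: SSFQSSFQS
U(20)+S(18): 38≡12 → M
V(21)+S(18): 39≡13 → N
R(17)+F(5): 22 → W
F(5)+Q(16): 21 → V
E(4)+S(18): 22 → W
X(23)+S(18): 41≡15 → P
Z(25)+F(5): 30≡4 → E
D(3)+Q(16): 19 → T
D(3)+S(18): 21 → V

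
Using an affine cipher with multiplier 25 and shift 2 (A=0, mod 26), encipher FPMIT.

XNQUJ

F(5): 25·5+2=127≡23 → X
P(15): 25·15+2=377≡13 → N
M(12): 25·12+2=302≡16 → Q
I(8): 25·8+2=202≡20 → U
T(19): 25·19+2=477≡9 → J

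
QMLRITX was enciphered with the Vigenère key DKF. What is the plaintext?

NCGOYOU

Repeat the key across the ciphertext: DKFDKFD
Q(16)−D(3): 13 → N
M(12)−K(10): 2 → C
L(11)−F(5): 6 → G
R(17)−D(3): 14 → O
I(8)−K(10): -2≡24 → Y
T(19)−F(5): 14 → O
X(23)−D(3): 20 → U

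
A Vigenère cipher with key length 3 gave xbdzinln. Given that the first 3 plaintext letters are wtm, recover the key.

Subtract each crib letter from the matching ciphertext letter (mod 26):
x(23)−w(22)=1 → b
b(1)−t(19)=-18≡8 → i
d(3)−m(12)=-9≡17 → r

bir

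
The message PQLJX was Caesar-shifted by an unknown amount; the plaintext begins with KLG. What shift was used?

From the crib: P(15)−K(10)=5, so the shift is 5.

5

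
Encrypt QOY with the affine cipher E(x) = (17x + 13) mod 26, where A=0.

ZRF

Q(16): 17·16+13=285≡25 → Z
O(14): 17·14+13=251≡17 → R
Y(24): 17·24+13=421≡5 → F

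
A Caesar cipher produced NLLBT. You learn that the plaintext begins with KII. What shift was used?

From the crib: N(13)−K(10)=3, so the shift is 3.

3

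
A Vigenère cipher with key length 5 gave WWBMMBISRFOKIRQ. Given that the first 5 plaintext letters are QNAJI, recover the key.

GJBDE

Subtract each crib letter from the matching ciphertext letter (mod 26):
W(22)−Q(16)=6 → G
W(22)−N(13)=9 → J
B(1)−A(0)=1 → B
M(12)−J(9)=3 → D
M(12)−I(8)=4 → E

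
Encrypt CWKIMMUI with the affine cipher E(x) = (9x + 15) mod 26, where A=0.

C(2): 9·2+15=33≡7 → H
W(22): 9·22+15=213≡5 → F
K(10): 9·10+15=105≡1 → B
I(8): 9·8+15=87≡9 → J
M(12): 9·12+15=123≡19 → T
M(12): 9·12+15=123≡19 → T
U(20): 9·20+15=195≡13 → N
I(8): 9·8+15=87≡9 → J

HFBJTTNJ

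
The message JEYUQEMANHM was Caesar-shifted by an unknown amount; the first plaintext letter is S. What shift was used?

17

From the crib: J(9)−S(18)=-9≡17, so the shift is 17.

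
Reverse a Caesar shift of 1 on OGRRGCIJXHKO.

NFQQFBHIWGJN

O(14): 14−1=13 → N
G(6): 6−1=5 → F
R(17): 17−1=16 → Q
R(17): 17−1=16 → Q
G(6): 6−1=5 → F
C(2): 2−1=1 → B
I(8): 8−1=7 → H
J(9): 9−1=8 → I
X(23): 23−1=22 → W
H(7): 7−1=6 → G
K(10): 10−1=9 → J
O(14): 14−1=13 → N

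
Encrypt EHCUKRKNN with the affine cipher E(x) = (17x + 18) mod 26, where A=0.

IHAUGVGFF

E(4): 17·4+18=86≡8 → I
H(7): 17·7+18=137≡7 → H
C(2): 17·2+18=52≡0 → A
U(20): 17·20+18=358≡20 → U
K(10): 17·10+18=188≡6 → G
R(17): 17·17+18=307≡21 → V
K(10): 17·10+18=188≡6 → G
N(13): 17·13+18=239≡5 → F
N(13): 17·13+18=239≡5 → F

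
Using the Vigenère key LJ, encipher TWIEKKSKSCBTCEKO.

EFTNVTDTDLMCNNVX

Repeat the key across the message: LJLJLJLJLJLJLJLJ
T(19)+L(11): 30≡4 → E
W(22)+J(9): 31≡5 → F
I(8)+L(11): 19 → T
E(4)+J(9): 13 → N
K(10)+L(11): 21 → V
K(10)+J(9): 19 → T
S(18)+L(11): 29≡3 → D
K(10)+J(9): 19 → T
S(18)+L(11): 29≡3 → D
C(2)+J(9): 11 → L
B(1)+L(11): 12 → M
T(19)+J(9): 28≡2 → C
C(2)+L(11): 13 → N
E(4)+J(9): 13 → N
K(10)+L(11): 21 → V
O(14)+J(9): 23 → X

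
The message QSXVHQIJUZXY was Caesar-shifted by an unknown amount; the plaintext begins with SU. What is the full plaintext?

From the crib: Q(16)−S(18)=-2≡24, so the shift is 24.
Subtract 24 from each ciphertext letter:
Q(16): 16−24=-8≡18 → S
S(18): 18−24=-6≡20 → U
X(23): 23−24=-1≡25 → Z
V(21): 21−24=-3≡23 → X
H(7): 7−24=-17≡9 → J
Q(16): 16−24=-8≡18 → S
I(8): 8−24=-16≡10 → K
J(9): 9−24=-15≡11 → L
U(20): 20−24=-4≡22 → W
Z(25): 25−24=1 → B
X(23): 23−24=-1≡25 → Z
Y(24): 24−24=0 → A

SUZXJSKLWBZA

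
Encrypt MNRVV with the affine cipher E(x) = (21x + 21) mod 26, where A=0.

M(12): 21·12+21=273≡13 → N
N(13): 21·13+21=294≡8 → I
R(17): 21·17+21=378≡14 → O
V(21): 21·21+21=462≡20 → U
V(21): 21·21+21=462≡20 → U

NIOUU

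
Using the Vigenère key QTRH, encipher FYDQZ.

VRUXP

Repeat the key across the message: QTRHQ
F(5)+Q(16): 21 → V
Y(24)+T(19): 43≡17 → R
D(3)+R(17): 20 → U
Q(16)+H(7): 23 → X
Z(25)+Q(16): 41≡15 → P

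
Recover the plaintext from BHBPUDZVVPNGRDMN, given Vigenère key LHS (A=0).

Repeat the key across the ciphertext: LHSLHSLHSLHSLHSL
B(1)−L(11): -10≡16 → Q
H(7)−H(7): 0 → A
B(1)−S(18): -17≡9 → J
P(15)−L(11): 4 → E
U(20)−H(7): 13 → N
D(3)−S(18): -15≡11 → L
Z(25)−L(11): 14 → O
V(21)−H(7): 14 → O
V(21)−S(18): 3 → D
P(15)−L(11): 4 → E
N(13)−H(7): 6 → G
G(6)−S(18): -12≡14 → O
R(17)−L(11): 6 → G
D(3)−H(7): -4≡22 → W
M(12)−S(18): -6≡20 → U
N(13)−L(11): 2 → C

QAJENLOODEGOGWUC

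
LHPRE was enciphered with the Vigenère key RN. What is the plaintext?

UUYEN

Repeat the key across the ciphertext: RNRNR
L(11)−R(17): -6≡20 → U
H(7)−N(13): -6≡20 → U
P(15)−R(17): -2≡24 → Y
R(17)−N(13): 4 → E
E(4)−R(17): -13≡13 → N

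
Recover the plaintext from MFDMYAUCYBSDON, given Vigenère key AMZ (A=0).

Repeat the key across the ciphertext: AMZAMZAMZAMZAM
M(12)−A(0): 12 → M
F(5)−M(12): -7≡19 → T
D(3)−Z(25): -22≡4 → E
M(12)−A(0): 12 → M
Y(24)−M(12): 12 → M
A(0)−Z(25): -25≡1 → B
U(20)−A(0): 20 → U
C(2)−M(12): -10≡16 → Q
Y(24)−Z(25): -1≡25 → Z
B(1)−A(0): 1 → B
S(18)−M(12): 6 → G
D(3)−Z(25): -22≡4 → E
O(14)−A(0): 14 → O
N(13)−M(12): 1 → B

MTEMMBUQZBGEOB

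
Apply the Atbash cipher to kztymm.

pagbnn

k(10) → p(15)
z(25) → a(0)
t(19) → g(6)
y(24) → b(1)
m(12) → n(13)
m(12) → n(13)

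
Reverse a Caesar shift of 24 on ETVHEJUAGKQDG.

E(4): 4−24=-20≡6 → G
T(19): 19−24=-5≡21 → V
V(21): 21−24=-3≡23 → X
H(7): 7−24=-17≡9 → J
E(4): 4−24=-20≡6 → G
J(9): 9−24=-15≡11 → L
U(20): 20−24=-4≡22 → W
A(0): 0−24=-24≡2 → C
G(6): 6−24=-18≡8 → I
K(10): 10−24=-14≡12 → M
Q(16): 16−24=-8≡18 → S
D(3): 3−24=-21≡5 → F
G(6): 6−24=-18≡8 → I

GVXJGLWCIMSFI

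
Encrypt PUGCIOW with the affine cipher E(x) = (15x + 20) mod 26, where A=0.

P(15): 15·15+20=245≡11 → L
U(20): 15·20+20=320≡8 → I
G(6): 15·6+20=110≡6 → G
C(2): 15·2+20=50≡24 → Y
I(8): 15·8+20=140≡10 → K
O(14): 15·14+20=230≡22 → W
W(22): 15·22+20=350≡12 → M

LIGYKWM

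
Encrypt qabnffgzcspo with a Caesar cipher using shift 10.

aklxppqjmczy

q(16): 16+10=26≡0 → a
a(0): 0+10=10 → k
b(1): 1+10=11 → l
n(13): 13+10=23 → x
f(5): 5+10=15 → p
f(5): 5+10=15 → p
g(6): 6+10=16 → q
z(25): 25+10=35≡9 → j
c(2): 2+10=12 → m
s(18): 18+10=28≡2 → c
p(15): 15+10=25 → z
o(14): 14+10=24 → y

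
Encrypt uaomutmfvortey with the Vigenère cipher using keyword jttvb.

Repeat the key across the message: jttvbjttvbjttv
u(20)+j(9): 29≡3 → d
a(0)+t(19): 19 → t
o(14)+t(19): 33≡7 → h
m(12)+v(21): 33≡7 → h
u(20)+b(1): 21 → v
t(19)+j(9): 28≡2 → c
m(12)+t(19): 31≡5 → f
f(5)+t(19): 24 → y
v(21)+v(21): 42≡16 → q
o(14)+b(1): 15 → p
r(17)+j(9): 26≡0 → a
t(19)+t(19): 38≡12 → m
e(4)+t(19): 23 → x
y(24)+v(21): 45≡19 → t

dthhvcfyqpamxt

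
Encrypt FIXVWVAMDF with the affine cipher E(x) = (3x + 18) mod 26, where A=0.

F(5): 3·5+18=33≡7 → H
I(8): 3·8+18=42≡16 → Q
X(23): 3·23+18=87≡9 → J
V(21): 3·21+18=81≡3 → D
W(22): 3·22+18=84≡6 → G
V(21): 3·21+18=81≡3 → D
A(0): 3·0+18=18 → S
M(12): 3·12+18=54≡2 → C
D(3): 3·3+18=27≡1 → B
F(5): 3·5+18=33≡7 → H

HQJDGDSCBH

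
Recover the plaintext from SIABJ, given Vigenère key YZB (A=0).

Repeat the key across the ciphertext: YZBYZ
S(18)−Y(24): -6≡20 → U
I(8)−Z(25): -17≡9 → J
A(0)−B(1): -1≡25 → Z
B(1)−Y(24): -23≡3 → D
J(9)−Z(25): -16≡10 → K

UJZDK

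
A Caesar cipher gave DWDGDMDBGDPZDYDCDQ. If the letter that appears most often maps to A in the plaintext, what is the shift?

3

The most frequent ciphertext letter is D (appears 8 times).
D is position 3; A is position 0.
Shift = 3.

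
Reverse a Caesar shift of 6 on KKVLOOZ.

EEPFIIT

K(10): 10−6=4 → E
K(10): 10−6=4 → E
V(21): 21−6=15 → P
L(11): 11−6=5 → F
O(14): 14−6=8 → I
O(14): 14−6=8 → I
Z(25): 25−6=19 → T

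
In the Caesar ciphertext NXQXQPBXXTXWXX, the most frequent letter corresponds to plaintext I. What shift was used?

The most frequent ciphertext letter is X (appears 7 times).
X is position 23; I is position 8.
Shift = 15.

15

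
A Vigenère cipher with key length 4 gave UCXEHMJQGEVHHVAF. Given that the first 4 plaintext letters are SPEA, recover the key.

CNTE

Subtract each crib letter from the matching ciphertext letter (mod 26):
U(20)−S(18)=2 → C
C(2)−P(15)=-13≡13 → N
X(23)−E(4)=19 → T
E(4)−A(0)=4 → E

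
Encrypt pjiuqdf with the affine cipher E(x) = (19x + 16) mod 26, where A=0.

p(15): 19·15+16=301≡15 → p
j(9): 19·9+16=187≡5 → f
i(8): 19·8+16=168≡12 → m
u(20): 19·20+16=396≡6 → g
q(16): 19·16+16=320≡8 → i
d(3): 19·3+16=73≡21 → v
f(5): 19·5+16=111≡7 → h

pfmgivh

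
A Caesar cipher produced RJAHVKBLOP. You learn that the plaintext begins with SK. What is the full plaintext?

SKBIWLCMPQ

From the crib: R(17)−S(18)=-1≡25, so the shift is 25.
Subtract 25 from each ciphertext letter:
R(17): 17−25=-8≡18 → S
J(9): 9−25=-16≡10 → K
A(0): 0−25=-25≡1 → B
H(7): 7−25=-18≡8 → I
V(21): 21−25=-4≡22 → W
K(10): 10−25=-15≡11 → L
B(1): 1−25=-24≡2 → C
L(11): 11−25=-14≡12 → M
O(14): 14−25=-11≡15 → P
P(15): 15−25=-10≡16 → Q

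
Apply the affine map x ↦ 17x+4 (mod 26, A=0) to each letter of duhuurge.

d(3): 17·3+4=55≡3 → d
u(20): 17·20+4=344≡6 → g
h(7): 17·7+4=123≡19 → t
u(20): 17·20+4=344≡6 → g
u(20): 17·20+4=344≡6 → g
r(17): 17·17+4=293≡7 → h
g(6): 17·6+4=106≡2 → c
e(4): 17·4+4=72≡20 → u

dgtgghcu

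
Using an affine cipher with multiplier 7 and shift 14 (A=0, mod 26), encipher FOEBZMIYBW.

F(5): 7·5+14=49≡23 → X
O(14): 7·14+14=112≡8 → I
E(4): 7·4+14=42≡16 → Q
B(1): 7·1+14=21 → V
Z(25): 7·25+14=189≡7 → H
M(12): 7·12+14=98≡20 → U
I(8): 7·8+14=70≡18 → S
Y(24): 7·24+14=182≡0 → A
B(1): 7·1+14=21 → V
W(22): 7·22+14=168≡12 → M

XIQVHUSAVM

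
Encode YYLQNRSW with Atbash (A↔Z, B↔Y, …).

Y(24) → B(1)
Y(24) → B(1)
L(11) → O(14)
Q(16) → J(9)
N(13) → M(12)
R(17) → I(8)
S(18) → H(7)
W(22) → D(3)

BBOJMIHD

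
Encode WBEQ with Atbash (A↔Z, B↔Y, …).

DYVJ

W(22) → D(3)
B(1) → Y(24)
E(4) → V(21)
Q(16) → J(9)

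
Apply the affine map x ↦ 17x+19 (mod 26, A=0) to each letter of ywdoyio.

ldsxlzx

y(24): 17·24+19=427≡11 → l
w(22): 17·22+19=393≡3 → d
d(3): 17·3+19=70≡18 → s
o(14): 17·14+19=257≡23 → x
y(24): 17·24+19=427≡11 → l
i(8): 17·8+19=155≡25 → z
o(14): 17·14+19=257≡23 → x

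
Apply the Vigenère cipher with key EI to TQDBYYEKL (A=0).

XYHJCGISP

Repeat the key across the message: EIEIEIEIE
T(19)+E(4): 23 → X
Q(16)+I(8): 24 → Y
D(3)+E(4): 7 → H
B(1)+I(8): 9 → J
Y(24)+E(4): 28≡2 → C
Y(24)+I(8): 32≡6 → G
E(4)+E(4): 8 → I
K(10)+I(8): 18 → S
L(11)+E(4): 15 → P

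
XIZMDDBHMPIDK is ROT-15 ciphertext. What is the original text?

X(23): 23−15=8 → I
I(8): 8−15=-7≡19 → T
Z(25): 25−15=10 → K
M(12): 12−15=-3≡23 → X
D(3): 3−15=-12≡14 → O
D(3): 3−15=-12≡14 → O
B(1): 1−15=-14≡12 → M
H(7): 7−15=-8≡18 → S
M(12): 12−15=-3≡23 → X
P(15): 15−15=0 → A
I(8): 8−15=-7≡19 → T
D(3): 3−15=-12≡14 → O
K(10): 10−15=-5≡21 → V

ITKXOOMSXATOV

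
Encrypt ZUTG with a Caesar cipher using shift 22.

VQPC

Z(25): 25+22=47≡21 → V
U(20): 20+22=42≡16 → Q
T(19): 19+22=41≡15 → P
G(6): 6+22=28≡2 → C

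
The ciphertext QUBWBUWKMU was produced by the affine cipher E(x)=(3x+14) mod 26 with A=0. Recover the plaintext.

SCNUNCUQIC

The inverse of 3 mod 26 is 9, since 3·9=27≡1. Apply D(y)=9·(y−14) mod 26:
Q(16): 9·(16−14)=18 → S
U(20): 9·(20−14)=54≡2 → C
B(1): 9·(1−14)=-117≡13 → N
W(22): 9·(22−14)=72≡20 → U
B(1): 9·(1−14)=-117≡13 → N
U(20): 9·(20−14)=54≡2 → C
W(22): 9·(22−14)=72≡20 → U
K(10): 9·(10−14)=-36≡16 → Q
M(12): 9·(12−14)=-18≡8 → I
U(20): 9·(20−14)=54≡2 → C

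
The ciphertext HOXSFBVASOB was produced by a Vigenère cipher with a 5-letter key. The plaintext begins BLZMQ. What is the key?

Subtract each crib letter from the matching ciphertext letter (mod 26):
H(7)−B(1)=6 → G
O(14)−L(11)=3 → D
X(23)−Z(25)=-2≡24 → Y
S(18)−M(12)=6 → G
F(5)−Q(16)=-11≡15 → P

GDYGP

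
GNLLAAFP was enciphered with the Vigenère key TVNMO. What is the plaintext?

Repeat the key across the ciphertext: TVNMOTVN
G(6)−T(19): -13≡13 → N
N(13)−V(21): -8≡18 → S
L(11)−N(13): -2≡24 → Y
L(11)−M(12): -1≡25 → Z
A(0)−O(14): -14≡12 → M
A(0)−T(19): -19≡7 → H
F(5)−V(21): -16≡10 → K
P(15)−N(13): 2 → C

NSYZMHKC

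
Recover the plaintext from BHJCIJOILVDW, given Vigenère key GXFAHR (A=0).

VKECBSILGVWF

Repeat the key across the ciphertext: GXFAHRGXFAHR
B(1)−G(6): -5≡21 → V
H(7)−X(23): -16≡10 → K
J(9)−F(5): 4 → E
C(2)−A(0): 2 → C
I(8)−H(7): 1 → B
J(9)−R(17): -8≡18 → S
O(14)−G(6): 8 → I
I(8)−X(23): -15≡11 → L
L(11)−F(5): 6 → G
V(21)−A(0): 21 → V
D(3)−H(7): -4≡22 → W
W(22)−R(17): 5 → F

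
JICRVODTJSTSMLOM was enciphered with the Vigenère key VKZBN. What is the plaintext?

Repeat the key across the ciphertext: VKZBNVKZBNVKZBNV
J(9)−V(21): -12≡14 → O
I(8)−K(10): -2≡24 → Y
C(2)−Z(25): -23≡3 → D
R(17)−B(1): 16 → Q
V(21)−N(13): 8 → I
O(14)−V(21): -7≡19 → T
D(3)−K(10): -7≡19 → T
T(19)−Z(25): -6≡20 → U
J(9)−B(1): 8 → I
S(18)−N(13): 5 → F
T(19)−V(21): -2≡24 → Y
S(18)−K(10): 8 → I
M(12)−Z(25): -13≡13 → N
L(11)−B(1): 10 → K
O(14)−N(13): 1 → B
M(12)−V(21): -9≡17 → R

OYDQITTUIFYINKBR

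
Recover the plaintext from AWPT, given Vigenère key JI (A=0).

ROGL

Repeat the key across the ciphertext: JIJI
A(0)−J(9): -9≡17 → R
W(22)−I(8): 14 → O
P(15)−J(9): 6 → G
T(19)−I(8): 11 → L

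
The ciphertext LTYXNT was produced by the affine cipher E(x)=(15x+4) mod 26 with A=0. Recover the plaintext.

The inverse of 15 mod 26 is 7, since 15·7=105≡1. Apply D(y)=7·(y−4) mod 26:
L(11): 7·(11−4)=49≡23 → X
T(19): 7·(19−4)=105≡1 → B
Y(24): 7·(24−4)=140≡10 → K
X(23): 7·(23−4)=133≡3 → D
N(13): 7·(13−4)=63≡11 → L
T(19): 7·(19−4)=105≡1 → B

XBKDLB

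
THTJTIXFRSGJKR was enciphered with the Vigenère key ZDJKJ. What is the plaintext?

Repeat the key across the ciphertext: ZDJKJZDJKJZDJK
T(19)−Z(25): -6≡20 → U
H(7)−D(3): 4 → E
T(19)−J(9): 10 → K
J(9)−K(10): -1≡25 → Z
T(19)−J(9): 10 → K
I(8)−Z(25): -17≡9 → J
X(23)−D(3): 20 → U
F(5)−J(9): -4≡22 → W
R(17)−K(10): 7 → H
S(18)−J(9): 9 → J
G(6)−Z(25): -19≡7 → H
J(9)−D(3): 6 → G
K(10)−J(9): 1 → B
R(17)−K(10): 7 → H

UEKZKJUWHJHGBH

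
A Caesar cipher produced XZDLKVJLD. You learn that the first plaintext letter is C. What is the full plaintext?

From the crib: X(23)−C(2)=21, so the shift is 21.
Subtract 21 from each ciphertext letter:
X(23): 23−21=2 → C
Z(25): 25−21=4 → E
D(3): 3−21=-18≡8 → I
L(11): 11−21=-10≡16 → Q
K(10): 10−21=-11≡15 → P
V(21): 21−21=0 → A
J(9): 9−21=-12≡14 → O
L(11): 11−21=-10≡16 → Q
D(3): 3−21=-18≡8 → I

CEIQPAOQI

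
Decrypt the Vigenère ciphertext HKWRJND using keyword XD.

KHZOMKG

Repeat the key across the ciphertext: XDXDXDX
H(7)−X(23): -16≡10 → K
K(10)−D(3): 7 → H
W(22)−X(23): -1≡25 → Z
R(17)−D(3): 14 → O
J(9)−X(23): -14≡12 → M
N(13)−D(3): 10 → K
D(3)−X(23): -20≡6 → G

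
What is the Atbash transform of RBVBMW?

IYEYND

R(17) → I(8)
B(1) → Y(24)
V(21) → E(4)
B(1) → Y(24)
M(12) → N(13)
W(22) → D(3)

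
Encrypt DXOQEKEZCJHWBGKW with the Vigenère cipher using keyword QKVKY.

THJACAOUMHXGWQIM

Repeat the key across the message: QKVKYQKVKYQKVKYQ
D(3)+Q(16): 19 → T
X(23)+K(10): 33≡7 → H
O(14)+V(21): 35≡9 → J
Q(16)+K(10): 26≡0 → A
E(4)+Y(24): 28≡2 → C
K(10)+Q(16): 26≡0 → A
E(4)+K(10): 14 → O
Z(25)+V(21): 46≡20 → U
C(2)+K(10): 12 → M
J(9)+Y(24): 33≡7 → H
H(7)+Q(16): 23 → X
W(22)+K(10): 32≡6 → G
B(1)+V(21): 22 → W
G(6)+K(10): 16 → Q
K(10)+Y(24): 34≡8 → I
W(22)+Q(16): 38≡12 → M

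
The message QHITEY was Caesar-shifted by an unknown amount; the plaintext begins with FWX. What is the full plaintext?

FWXITN

From the crib: Q(16)−F(5)=11, so the shift is 11.
Subtract 11 from each ciphertext letter:
Q(16): 16−11=5 → F
H(7): 7−11=-4≡22 → W
I(8): 8−11=-3≡23 → X
T(19): 19−11=8 → I
E(4): 4−11=-7≡19 → T
Y(24): 24−11=13 → N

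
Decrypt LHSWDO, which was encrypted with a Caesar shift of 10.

BXIMTE

L(11): 11−10=1 → B
H(7): 7−10=-3≡23 → X
S(18): 18−10=8 → I
W(22): 22−10=12 → M
D(3): 3−10=-7≡19 → T
O(14): 14−10=4 → E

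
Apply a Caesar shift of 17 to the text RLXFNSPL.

ICOWEJGC

R(17): 17+17=34≡8 → I
L(11): 11+17=28≡2 → C
X(23): 23+17=40≡14 → O
F(5): 5+17=22 → W
N(13): 13+17=30≡4 → E
S(18): 18+17=35≡9 → J
P(15): 15+17=32≡6 → G
L(11): 11+17=28≡2 → C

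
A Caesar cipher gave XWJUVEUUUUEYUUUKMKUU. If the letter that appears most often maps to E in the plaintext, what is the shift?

The most frequent ciphertext letter is U (appears 10 times).
U is position 20; E is position 4.
Shift = 16.

16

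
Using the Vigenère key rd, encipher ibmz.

zedc

Repeat the key across the message: rdrd
i(8)+r(17): 25 → z
b(1)+d(3): 4 → e
m(12)+r(17): 29≡3 → d
z(25)+d(3): 28≡2 → c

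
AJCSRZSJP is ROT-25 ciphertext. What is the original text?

BKDTSATKQ

A(0): 0−25=-25≡1 → B
J(9): 9−25=-16≡10 → K
C(2): 2−25=-23≡3 → D
S(18): 18−25=-7≡19 → T
R(17): 17−25=-8≡18 → S
Z(25): 25−25=0 → A
S(18): 18−25=-7≡19 → T
J(9): 9−25=-16≡10 → K
P(15): 15−25=-10≡16 → Q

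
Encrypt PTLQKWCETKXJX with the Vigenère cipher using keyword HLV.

Repeat the key across the message: HLVHLVHLVHLVH
P(15)+H(7): 22 → W
T(19)+L(11): 30≡4 → E
L(11)+V(21): 32≡6 → G
Q(16)+H(7): 23 → X
K(10)+L(11): 21 → V
W(22)+V(21): 43≡17 → R
C(2)+H(7): 9 → J
E(4)+L(11): 15 → P
T(19)+V(21): 40≡14 → O
K(10)+H(7): 17 → R
X(23)+L(11): 34≡8 → I
J(9)+V(21): 30≡4 → E
X(23)+H(7): 30≡4 → E

WEGXVRJPORIEE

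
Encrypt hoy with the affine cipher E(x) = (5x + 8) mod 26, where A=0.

ray

h(7): 5·7+8=43≡17 → r
o(14): 5·14+8=78≡0 → a
y(24): 5·24+8=128≡24 → y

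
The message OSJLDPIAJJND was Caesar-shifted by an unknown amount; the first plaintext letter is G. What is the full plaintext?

GKBDVHASBBFV

From the crib: O(14)−G(6)=8, so the shift is 8.
Subtract 8 from each ciphertext letter:
O(14): 14−8=6 → G
S(18): 18−8=10 → K
J(9): 9−8=1 → B
L(11): 11−8=3 → D
D(3): 3−8=-5≡21 → V
P(15): 15−8=7 → H
I(8): 8−8=0 → A
A(0): 0−8=-8≡18 → S
J(9): 9−8=1 → B
J(9): 9−8=1 → B
N(13): 13−8=5 → F
D(3): 3−8=-5≡21 → V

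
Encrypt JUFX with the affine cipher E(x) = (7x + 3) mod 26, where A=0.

J(9): 7·9+3=66≡14 → O
U(20): 7·20+3=143≡13 → N
F(5): 7·5+3=38≡12 → M
X(23): 7·23+3=164≡8 → I

ONMI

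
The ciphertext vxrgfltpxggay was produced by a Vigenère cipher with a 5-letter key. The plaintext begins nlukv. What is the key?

imxwk

Subtract each crib letter from the matching ciphertext letter (mod 26):
v(21)−n(13)=8 → i
x(23)−l(11)=12 → m
r(17)−u(20)=-3≡23 → x
g(6)−k(10)=-4≡22 → w
f(5)−v(21)=-16≡10 → k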